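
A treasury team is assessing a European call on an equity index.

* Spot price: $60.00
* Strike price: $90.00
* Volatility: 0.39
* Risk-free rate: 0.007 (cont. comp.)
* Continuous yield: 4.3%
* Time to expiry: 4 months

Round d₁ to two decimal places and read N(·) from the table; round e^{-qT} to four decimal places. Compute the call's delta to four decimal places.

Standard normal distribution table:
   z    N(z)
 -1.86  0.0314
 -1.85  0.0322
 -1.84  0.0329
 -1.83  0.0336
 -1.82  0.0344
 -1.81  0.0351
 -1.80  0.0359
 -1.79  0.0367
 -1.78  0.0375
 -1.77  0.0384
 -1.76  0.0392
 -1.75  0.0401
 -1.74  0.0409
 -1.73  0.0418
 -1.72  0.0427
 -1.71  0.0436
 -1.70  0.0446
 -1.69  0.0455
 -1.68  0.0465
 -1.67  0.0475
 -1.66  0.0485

0.0403

T = 0.3333;  σ√T = 0.2252
ln(S/K) + (r − q + σ²/2)T = ln(60/90) + (0.007 − 0.043 + 0.39²/2)·0.3333 = -0.4055 + 0.0134 = -0.3921
d₁ = -0.3921 / 0.2252 = -1.7414 ≈ -1.74
N(d₁) = N(-1.74) = 0.0409
Δ_call = e^(−qT)·N(d₁) = 0.9858·0.0409 = 0.0403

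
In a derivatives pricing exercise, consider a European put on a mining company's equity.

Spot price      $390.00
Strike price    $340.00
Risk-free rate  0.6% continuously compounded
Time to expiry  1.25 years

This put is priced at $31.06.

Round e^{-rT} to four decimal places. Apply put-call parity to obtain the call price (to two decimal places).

$83.61

e^(−rT) = e^(−0.006·1.25) = 0.9925
Put-call parity: C − P = S − K·e^(−rT) = 390 − 340·0.9925 = 390 − 337.4500 = 52.5500
C = P + (C − P) = 31.06 + (52.5500) = 83.6100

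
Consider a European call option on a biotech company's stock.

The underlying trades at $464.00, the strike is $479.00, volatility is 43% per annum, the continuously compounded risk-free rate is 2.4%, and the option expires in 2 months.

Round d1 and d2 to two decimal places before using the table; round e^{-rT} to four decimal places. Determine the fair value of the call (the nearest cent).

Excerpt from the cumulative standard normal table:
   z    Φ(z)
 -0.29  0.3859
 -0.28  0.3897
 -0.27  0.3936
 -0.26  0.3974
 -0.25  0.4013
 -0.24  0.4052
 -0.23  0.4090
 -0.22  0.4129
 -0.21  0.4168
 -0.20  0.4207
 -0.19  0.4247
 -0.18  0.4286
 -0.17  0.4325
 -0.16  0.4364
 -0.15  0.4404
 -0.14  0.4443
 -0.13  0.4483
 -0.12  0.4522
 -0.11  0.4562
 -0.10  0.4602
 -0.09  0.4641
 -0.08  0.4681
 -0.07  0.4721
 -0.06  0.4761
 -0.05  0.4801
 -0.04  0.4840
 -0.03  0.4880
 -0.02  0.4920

T = 0.1667;  σ√T = 0.1755
ln(S/K) + (r + σ²/2)T = ln(464/479) + (0.024 + 0.43²/2)·0.1667 = -0.0318 + 0.0194 = -0.0124
d₁ = -0.0124 / 0.1755 = -0.0707 ⇒ -0.07
d₂ = d₁ − σ√T = -0.0707 − 0.1755 = -0.2462 ⇒ -0.25
exp(−rT) = exp(−0.024·0.1667) = 0.9960
N(d₁) = N(-0.07) = 0.4721;  N(d₂) = N(-0.25) = 0.4013
C = 464·0.4721 − 479·0.9960·0.4013 = 219.0544 − 191.4538 = 27.6006

$27.60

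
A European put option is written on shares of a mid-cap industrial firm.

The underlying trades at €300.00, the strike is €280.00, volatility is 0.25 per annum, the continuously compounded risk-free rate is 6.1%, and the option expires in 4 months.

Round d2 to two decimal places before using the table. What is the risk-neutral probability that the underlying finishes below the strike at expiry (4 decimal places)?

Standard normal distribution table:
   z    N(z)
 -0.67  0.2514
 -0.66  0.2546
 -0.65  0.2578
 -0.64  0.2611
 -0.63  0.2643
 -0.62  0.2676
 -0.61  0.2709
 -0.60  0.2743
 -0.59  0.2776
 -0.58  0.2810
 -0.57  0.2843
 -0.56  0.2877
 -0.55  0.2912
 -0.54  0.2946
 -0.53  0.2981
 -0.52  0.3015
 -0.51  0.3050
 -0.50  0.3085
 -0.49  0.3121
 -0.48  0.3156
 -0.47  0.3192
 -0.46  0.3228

σ√T = 0.25·√0.3333 = 0.1443
d₁ = [ln(300/280) + (0.061 + 0.25²/2)·0.3333] / 0.1443 = [0.0690 + 0.0307] / 0.1443 = 0.6910 ≈ 0.69
d₂ = d₁ − σ√T = 0.6910 − 0.1443 = 0.5467 ≈ 0.55
Risk-neutral Pr[S_T < K] = N(−d₂) = N(-0.55) = 0.2912

0.2912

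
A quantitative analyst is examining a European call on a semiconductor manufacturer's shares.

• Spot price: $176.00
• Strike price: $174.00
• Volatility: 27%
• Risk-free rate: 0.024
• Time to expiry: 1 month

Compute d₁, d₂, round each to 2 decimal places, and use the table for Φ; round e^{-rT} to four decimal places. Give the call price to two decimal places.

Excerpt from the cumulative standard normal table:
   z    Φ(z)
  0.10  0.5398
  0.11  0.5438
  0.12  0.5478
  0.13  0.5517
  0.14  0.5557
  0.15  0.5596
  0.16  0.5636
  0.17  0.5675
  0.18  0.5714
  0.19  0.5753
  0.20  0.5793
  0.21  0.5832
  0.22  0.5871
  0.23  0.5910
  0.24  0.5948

σ√T = 0.27·√0.08333 = 0.0779
ln(S/K) + (r + σ²/2)T = ln(176/174) + (0.024 + 0.27²/2)·0.08333 = 0.0114 + 0.0050 = 0.0165
d₁ = 0.0165 / 0.0779 = 0.2113 → 0.21
d₂ = d₁ − σ√T = 0.2113 − 0.0779 = 0.1333 → 0.13
e^(−rT) = e^(−0.024·0.08333) = 0.9980
C = 176·N(0.21) − 174·0.9980·N(0.13) = 176·0.5832 − 174·0.9980·0.5517 = 102.6432 − 95.8038 = 6.8394

$6.84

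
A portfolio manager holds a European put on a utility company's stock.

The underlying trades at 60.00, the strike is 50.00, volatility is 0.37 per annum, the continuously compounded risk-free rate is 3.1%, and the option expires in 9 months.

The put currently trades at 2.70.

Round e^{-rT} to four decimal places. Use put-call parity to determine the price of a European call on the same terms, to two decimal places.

13.85

exp(−rT) = exp(−0.031·0.75) = 0.9770
Put-call parity: C − P = S − K·e^(−rT) = 60 − 50·0.9770 = 60 − 48.8500 = 11.1500
C = P + (C − P) = 2.70 + (11.1500) = 13.8500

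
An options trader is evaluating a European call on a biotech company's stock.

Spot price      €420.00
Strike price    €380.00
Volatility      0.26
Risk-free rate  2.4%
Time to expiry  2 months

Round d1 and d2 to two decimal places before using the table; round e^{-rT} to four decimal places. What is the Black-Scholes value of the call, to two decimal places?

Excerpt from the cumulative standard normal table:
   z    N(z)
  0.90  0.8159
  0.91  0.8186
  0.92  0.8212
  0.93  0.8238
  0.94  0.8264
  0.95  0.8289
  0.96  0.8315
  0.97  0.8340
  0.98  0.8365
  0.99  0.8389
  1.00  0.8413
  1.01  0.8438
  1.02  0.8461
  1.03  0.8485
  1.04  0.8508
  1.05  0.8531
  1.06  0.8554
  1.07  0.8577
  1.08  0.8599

σ√T = 0.26·√0.1667 = 0.1061
d₁ = [ln(420/380) + (0.024 + 0.26²/2)·0.1667] / 0.1061 = [0.1001 + 0.0096] / 0.1061 = 1.0337 which rounds to 1.03
d₂ = d₁ − σ√T = 1.0337 − 0.1061 = 0.9275 which rounds to 0.93
exp(−rT) = exp(−0.024·0.1667) = 0.9960
N(d₁) = N(1.03) = 0.8485;  N(d₂) = N(0.93) = 0.8238
C = 420·0.8485 − 380·0.9960·0.8238 = 356.3700 − 311.7918 = 44.5782

€44.58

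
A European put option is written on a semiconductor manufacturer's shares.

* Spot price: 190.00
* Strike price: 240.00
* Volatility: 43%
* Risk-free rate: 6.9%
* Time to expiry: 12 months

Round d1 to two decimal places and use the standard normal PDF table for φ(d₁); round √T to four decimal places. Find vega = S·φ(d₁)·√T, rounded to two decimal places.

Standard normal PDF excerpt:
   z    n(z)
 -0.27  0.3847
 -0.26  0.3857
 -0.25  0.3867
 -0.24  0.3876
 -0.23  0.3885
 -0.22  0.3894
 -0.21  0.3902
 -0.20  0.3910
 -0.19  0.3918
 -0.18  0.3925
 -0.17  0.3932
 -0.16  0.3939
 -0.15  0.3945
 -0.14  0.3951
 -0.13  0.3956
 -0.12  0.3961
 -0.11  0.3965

σ√T = 0.43·√1 = 0.4300
ln(S/K) + (r + σ²/2)T = ln(190/240) + (0.069 + 0.43²/2)·1 = -0.2336 + 0.1614 = -0.0722
d₁ = -0.0722 / 0.4300 = -0.1678 → -0.17
√T = √1 = 1.0000
φ(d₁) = φ(-0.17) = 0.3932
vega = S·φ(d₁)·√T = 190·0.3932·1.0000 = 74.7080

74.71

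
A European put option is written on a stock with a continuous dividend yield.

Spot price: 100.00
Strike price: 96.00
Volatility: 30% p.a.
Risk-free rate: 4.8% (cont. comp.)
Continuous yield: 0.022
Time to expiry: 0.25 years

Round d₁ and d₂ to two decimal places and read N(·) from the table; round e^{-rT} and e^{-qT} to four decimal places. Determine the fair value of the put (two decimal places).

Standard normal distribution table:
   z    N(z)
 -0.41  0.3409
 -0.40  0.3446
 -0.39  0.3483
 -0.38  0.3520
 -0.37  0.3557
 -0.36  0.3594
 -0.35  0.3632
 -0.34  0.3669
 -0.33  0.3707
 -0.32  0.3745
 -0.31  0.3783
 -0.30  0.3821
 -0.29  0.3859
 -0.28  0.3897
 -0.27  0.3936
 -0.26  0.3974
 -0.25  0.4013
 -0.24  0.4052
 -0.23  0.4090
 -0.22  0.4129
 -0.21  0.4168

T = 0.25;  σ√T = 0.1500
ln(S/K) + (r − q + σ²/2)T = ln(100/96) + (0.048 − 0.022 + 0.3²/2)·0.25 = 0.0408 + 0.0178 = 0.0586
d₁ = 0.0586 / 0.1500 = 0.3905 → 0.39
d₂ = d₁ − σ√T = 0.3905 − 0.1500 = 0.2405 → 0.24
e^(−qT) = e^(−0.022·0.25) = 0.9945;  e^(−rT) = e^(−0.048·0.25) = 0.9881
P = 96·0.9881·N(-0.24) − 100·0.9945·N(-0.39) = 96·0.9881·0.4052 − 100·0.9945·0.3483 = 38.4363 − 34.6384 = 3.7979

3.80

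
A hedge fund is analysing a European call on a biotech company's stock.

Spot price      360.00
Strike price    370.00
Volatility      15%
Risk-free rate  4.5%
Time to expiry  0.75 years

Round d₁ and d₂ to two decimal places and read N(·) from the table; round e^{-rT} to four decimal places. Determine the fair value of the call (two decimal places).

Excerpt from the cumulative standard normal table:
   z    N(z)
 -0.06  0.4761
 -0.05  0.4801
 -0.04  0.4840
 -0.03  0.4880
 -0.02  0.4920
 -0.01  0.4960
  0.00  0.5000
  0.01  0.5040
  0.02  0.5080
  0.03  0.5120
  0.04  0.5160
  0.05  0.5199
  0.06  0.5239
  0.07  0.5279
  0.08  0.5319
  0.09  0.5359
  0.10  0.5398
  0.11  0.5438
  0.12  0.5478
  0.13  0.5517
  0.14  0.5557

σ√T = 0.15 × 0.8660 = 0.1299
d₁ = [ln(360/370) + (0.045 + ½·0.15²)·0.75] / (σ√T) = (-0.0274 + 0.0422) / 0.1299 = 0.1138 ≈ 0.11
d₂ = 0.1138 − 0.1299 = -0.0161 ≈ -0.02
e^(−rT) = e^(−0.045·0.75) = 0.9668
N(d₁) = N(0.11) = 0.5438;  N(d₂) = N(-0.02) = 0.4920
C = 360·0.5438 − 370·0.9668·0.4920 = 195.7680 − 175.9963 = 19.7717

19.77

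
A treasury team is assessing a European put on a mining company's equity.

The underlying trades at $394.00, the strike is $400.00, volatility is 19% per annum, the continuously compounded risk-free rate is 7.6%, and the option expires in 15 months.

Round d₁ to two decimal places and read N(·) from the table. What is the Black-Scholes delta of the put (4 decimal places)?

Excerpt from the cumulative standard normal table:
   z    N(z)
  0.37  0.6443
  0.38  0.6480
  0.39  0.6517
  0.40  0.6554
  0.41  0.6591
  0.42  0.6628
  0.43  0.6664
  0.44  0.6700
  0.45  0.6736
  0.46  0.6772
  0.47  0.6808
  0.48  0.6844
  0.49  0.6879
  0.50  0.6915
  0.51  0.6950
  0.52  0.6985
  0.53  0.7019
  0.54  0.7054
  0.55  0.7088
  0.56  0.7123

-0.3156

σ√T = 0.19 × 1.1180 = 0.2124
ln(S/K) + (r + σ²/2)T = ln(394/400) + (0.076 + 0.19²/2)·1.25 = -0.0151 + 0.1176 = 0.1024
d₁ = 0.1024 / 0.2124 = 0.4823 which rounds to 0.48
N(d₁) = N(0.48) = 0.6844
Δ_put = N(d₁) − 1 = 0.6844 − 1 = -0.3156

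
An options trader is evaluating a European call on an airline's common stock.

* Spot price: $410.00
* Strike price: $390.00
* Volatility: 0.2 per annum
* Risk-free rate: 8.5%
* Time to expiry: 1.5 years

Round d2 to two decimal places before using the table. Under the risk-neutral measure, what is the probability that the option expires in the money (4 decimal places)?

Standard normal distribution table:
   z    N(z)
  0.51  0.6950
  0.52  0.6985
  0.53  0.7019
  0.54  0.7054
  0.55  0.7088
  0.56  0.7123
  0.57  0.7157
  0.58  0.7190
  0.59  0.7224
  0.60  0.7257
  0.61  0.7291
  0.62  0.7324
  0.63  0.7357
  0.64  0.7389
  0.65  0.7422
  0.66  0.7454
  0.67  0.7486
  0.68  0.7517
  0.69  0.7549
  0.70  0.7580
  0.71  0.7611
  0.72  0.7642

0.7257

σ√T = 0.2·√1.5 = 0.2449
d₁ = [ln(410/390) + (0.085 + 0.2²/2)·1.5] / 0.2449 = [0.0500 + 0.1575] / 0.2449 = 0.8472 → 0.85
d₂ = d₁ − σ√T = 0.8472 − 0.2449 = 0.6022 → 0.60
Pr(exercise) under Q = N(d₂) = 0.7257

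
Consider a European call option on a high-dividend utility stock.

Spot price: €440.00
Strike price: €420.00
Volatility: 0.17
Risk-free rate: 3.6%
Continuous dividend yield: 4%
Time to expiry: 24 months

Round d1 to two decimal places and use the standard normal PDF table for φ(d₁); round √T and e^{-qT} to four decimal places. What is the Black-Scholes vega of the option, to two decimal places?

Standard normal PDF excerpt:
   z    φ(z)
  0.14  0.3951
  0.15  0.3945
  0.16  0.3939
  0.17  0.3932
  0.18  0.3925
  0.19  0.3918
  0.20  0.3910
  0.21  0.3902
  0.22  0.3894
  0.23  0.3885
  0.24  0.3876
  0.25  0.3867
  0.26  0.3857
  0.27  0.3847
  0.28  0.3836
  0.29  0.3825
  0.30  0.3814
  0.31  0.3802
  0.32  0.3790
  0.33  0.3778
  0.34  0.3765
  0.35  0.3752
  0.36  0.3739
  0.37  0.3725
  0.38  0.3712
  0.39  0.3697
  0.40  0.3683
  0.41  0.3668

σ√T = 0.17 × 1.4142 = 0.2404
d₁ = [ln(440/420) + (0.036 − 0.04 + 0.17²/2)·2] / 0.2404 = [0.0465 + 0.0209] / 0.2404 = 0.2804 which rounds to 0.28
√T = √2 = 1.4142
φ(d₁) = φ(0.28) = 0.3836
exp(−qT) = exp(−0.04·2) = 0.9231
vega = S·exp(−qT)·φ(d₁)·√T = 440·0.9231·0.3836·1.4142 = 220.3387

220.34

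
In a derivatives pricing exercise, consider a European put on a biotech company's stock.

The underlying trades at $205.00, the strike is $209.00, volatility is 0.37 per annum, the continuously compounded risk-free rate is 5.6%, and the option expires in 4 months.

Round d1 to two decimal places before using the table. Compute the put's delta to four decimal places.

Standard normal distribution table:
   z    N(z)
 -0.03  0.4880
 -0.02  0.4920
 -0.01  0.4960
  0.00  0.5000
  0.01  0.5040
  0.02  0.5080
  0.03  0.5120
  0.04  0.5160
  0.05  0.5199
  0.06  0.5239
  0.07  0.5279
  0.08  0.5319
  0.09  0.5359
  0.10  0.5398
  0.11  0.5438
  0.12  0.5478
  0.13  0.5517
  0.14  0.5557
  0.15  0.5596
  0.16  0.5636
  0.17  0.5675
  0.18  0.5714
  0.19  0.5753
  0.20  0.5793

σ√T = 0.37 × 0.5774 = 0.2136
d₁ = [ln(205/209) + (0.056 + 0.37²/2)·0.3333] / 0.2136 = [-0.0193 + 0.0415] / 0.2136 = 0.1037 which rounds to 0.10
N(d₁) = N(0.10) = 0.5398
Δ_put = N(d₁) − 1 = 0.5398 − 1 = -0.4602

-0.4602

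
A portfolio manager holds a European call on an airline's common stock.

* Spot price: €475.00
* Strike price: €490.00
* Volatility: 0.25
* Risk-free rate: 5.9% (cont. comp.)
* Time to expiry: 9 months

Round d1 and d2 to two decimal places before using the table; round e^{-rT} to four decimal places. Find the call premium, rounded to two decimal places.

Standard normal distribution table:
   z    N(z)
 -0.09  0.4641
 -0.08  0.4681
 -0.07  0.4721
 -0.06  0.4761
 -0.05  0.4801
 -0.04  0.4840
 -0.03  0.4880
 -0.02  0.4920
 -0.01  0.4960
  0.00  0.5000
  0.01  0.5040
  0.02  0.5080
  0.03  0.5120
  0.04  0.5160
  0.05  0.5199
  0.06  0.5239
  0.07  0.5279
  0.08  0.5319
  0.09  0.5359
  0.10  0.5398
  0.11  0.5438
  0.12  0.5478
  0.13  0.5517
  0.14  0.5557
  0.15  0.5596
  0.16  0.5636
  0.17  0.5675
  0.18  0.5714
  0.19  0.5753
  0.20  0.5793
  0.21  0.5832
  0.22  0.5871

€44.50

σ√T = 0.25·√0.75 = 0.2165
d₁ = [ln(475/490) + (0.059 + 0.25²/2)·0.75] / 0.2165 = [-0.0311 + 0.0677] / 0.2165 = 0.1690 which rounds to 0.17
d₂ = d₁ − σ√T = 0.1690 − 0.2165 = -0.0475 which rounds to -0.05
e^(−rT) = e^(−0.059·0.75) = 0.9567
C = 475·N(0.17) − 490·0.9567·N(-0.05) = 475·0.5675 − 490·0.9567·0.4801 = 269.5625 − 225.0627 = 44.4998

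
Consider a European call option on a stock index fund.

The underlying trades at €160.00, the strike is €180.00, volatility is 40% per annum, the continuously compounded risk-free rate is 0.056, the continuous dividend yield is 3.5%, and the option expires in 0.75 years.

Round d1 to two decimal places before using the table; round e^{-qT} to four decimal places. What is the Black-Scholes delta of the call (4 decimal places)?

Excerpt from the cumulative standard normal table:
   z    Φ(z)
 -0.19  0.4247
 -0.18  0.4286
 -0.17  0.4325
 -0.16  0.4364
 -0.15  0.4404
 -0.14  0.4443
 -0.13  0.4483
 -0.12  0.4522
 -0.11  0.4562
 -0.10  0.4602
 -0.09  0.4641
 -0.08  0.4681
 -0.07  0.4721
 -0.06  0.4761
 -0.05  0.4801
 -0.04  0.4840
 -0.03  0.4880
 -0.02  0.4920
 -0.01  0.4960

0.4405

σ√T = 0.4·√0.75 = 0.3464
d₁ = [ln(160/180) + (0.056 − 0.035 + ½·0.4²)·0.75] / (σ√T) = (-0.1178 + 0.0758) / 0.3464 = -0.1213 ≈ -0.12
N(d₁) = N(-0.12) = 0.4522
Δ_call = e^(−qT)·N(d₁) = 0.9741·0.4522 = 0.4405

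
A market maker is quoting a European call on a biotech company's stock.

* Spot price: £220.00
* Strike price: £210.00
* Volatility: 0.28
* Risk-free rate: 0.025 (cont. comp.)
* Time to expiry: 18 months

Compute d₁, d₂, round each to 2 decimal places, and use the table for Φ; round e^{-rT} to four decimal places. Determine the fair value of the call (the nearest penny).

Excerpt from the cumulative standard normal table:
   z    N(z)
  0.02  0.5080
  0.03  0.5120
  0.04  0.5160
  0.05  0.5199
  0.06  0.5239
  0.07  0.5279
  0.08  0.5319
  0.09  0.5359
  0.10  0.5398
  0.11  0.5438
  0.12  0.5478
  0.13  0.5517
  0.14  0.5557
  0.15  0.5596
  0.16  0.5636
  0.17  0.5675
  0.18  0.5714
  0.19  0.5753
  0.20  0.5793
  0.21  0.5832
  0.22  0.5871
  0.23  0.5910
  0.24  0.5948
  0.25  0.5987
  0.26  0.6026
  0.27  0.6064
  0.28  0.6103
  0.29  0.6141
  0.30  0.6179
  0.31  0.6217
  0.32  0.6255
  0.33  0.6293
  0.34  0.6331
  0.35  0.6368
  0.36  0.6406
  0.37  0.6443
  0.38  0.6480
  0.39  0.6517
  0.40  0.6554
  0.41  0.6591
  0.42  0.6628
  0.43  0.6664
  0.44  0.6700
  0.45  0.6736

σ√T = 0.28 × 1.2247 = 0.3429
d₁ = [ln(220/210) + (0.025 + 0.28²/2)·1.5] / 0.3429 = [0.0465 + 0.0963] / 0.3429 = 0.4165 ⇒ 0.42
d₂ = d₁ − σ√T = 0.4165 − 0.3429 = 0.0735 ⇒ 0.07
exp(−rT) = exp(−0.025·1.5) = 0.9632
N(d₁) = N(0.42) = 0.6628;  N(d₂) = N(0.07) = 0.5279
C = 220·0.6628 − 210·0.9632·0.5279 = 145.8160 − 106.7794 = 39.0366

£39.04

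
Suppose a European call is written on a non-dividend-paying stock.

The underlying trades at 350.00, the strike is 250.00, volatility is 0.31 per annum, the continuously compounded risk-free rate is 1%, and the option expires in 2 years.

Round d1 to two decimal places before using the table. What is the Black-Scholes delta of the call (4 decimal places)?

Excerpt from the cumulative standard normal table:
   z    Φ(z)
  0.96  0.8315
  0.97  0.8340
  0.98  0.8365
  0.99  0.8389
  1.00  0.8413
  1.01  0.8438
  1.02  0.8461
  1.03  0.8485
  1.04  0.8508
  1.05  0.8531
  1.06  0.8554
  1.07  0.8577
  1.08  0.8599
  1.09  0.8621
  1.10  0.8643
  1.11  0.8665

0.8485

σ√T = 0.31·√2 = 0.4384
d₁ = [ln(350/250) + (0.01 + ½·0.31²)·2] / (σ√T) = (0.3365 + 0.1161) / 0.4384 = 1.0323 ⇒ 1.03
N(d₁) = N(1.03) = 0.8485
Δ_call = N(d₁) = 0.8485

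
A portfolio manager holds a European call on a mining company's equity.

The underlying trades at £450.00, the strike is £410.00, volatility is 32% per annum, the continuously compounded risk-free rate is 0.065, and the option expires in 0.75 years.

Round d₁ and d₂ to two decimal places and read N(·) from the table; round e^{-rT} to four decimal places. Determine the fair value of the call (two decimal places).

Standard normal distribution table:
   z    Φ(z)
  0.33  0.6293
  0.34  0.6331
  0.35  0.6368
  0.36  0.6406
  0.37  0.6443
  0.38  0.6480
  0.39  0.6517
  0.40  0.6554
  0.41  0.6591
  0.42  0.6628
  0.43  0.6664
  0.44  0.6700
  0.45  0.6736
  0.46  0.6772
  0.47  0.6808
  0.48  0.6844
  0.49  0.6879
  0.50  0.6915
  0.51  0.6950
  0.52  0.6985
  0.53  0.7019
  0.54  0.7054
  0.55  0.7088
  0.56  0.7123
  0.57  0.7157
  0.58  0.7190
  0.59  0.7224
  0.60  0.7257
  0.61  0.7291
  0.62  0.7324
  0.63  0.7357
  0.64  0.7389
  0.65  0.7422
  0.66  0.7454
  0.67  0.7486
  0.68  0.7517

£82.40

T = 0.75;  σ√T = 0.2771
d₁ = [ln(450/410) + (0.065 + ½·0.32²)·0.75] / (σ√T) = (0.0931 + 0.0872) / 0.2771 = 0.6504 ≈ 0.65
d₂ = 0.6504 − 0.2771 = 0.3733 ≈ 0.37
e^(−rT) = e^(−0.065·0.75) = 0.9524
N(d₁) = N(0.65) = 0.7422;  N(d₂) = N(0.37) = 0.6443
C = 450·0.7422 − 410·0.9524·0.6443 = 333.9900 − 251.5888 = 82.4012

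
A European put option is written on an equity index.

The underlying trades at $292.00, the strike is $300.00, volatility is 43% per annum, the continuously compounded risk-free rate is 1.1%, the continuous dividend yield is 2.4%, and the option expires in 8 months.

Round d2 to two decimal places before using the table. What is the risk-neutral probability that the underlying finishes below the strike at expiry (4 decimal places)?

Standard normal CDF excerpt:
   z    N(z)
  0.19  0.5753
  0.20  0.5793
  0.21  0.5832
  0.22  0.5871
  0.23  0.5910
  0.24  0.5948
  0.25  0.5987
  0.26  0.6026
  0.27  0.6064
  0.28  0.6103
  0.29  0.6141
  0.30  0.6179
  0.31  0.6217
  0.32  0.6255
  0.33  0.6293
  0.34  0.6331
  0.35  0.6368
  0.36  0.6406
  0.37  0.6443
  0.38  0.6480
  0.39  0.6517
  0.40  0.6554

T = 0.6667;  σ√T = 0.3511
ln(S/K) + (r − q + σ²/2)T = ln(292/300) + (0.011 − 0.024 + 0.43²/2)·0.6667 = -0.0270 + 0.0530 = 0.0259
d₁ = 0.0259 / 0.3511 = 0.0739 → 0.07
d₂ = d₁ − σ√T = 0.0739 − 0.3511 = -0.2772 → -0.28
Pr(exercise) under Q = N(−d₂) = N(0.28) = 0.6103

0.6103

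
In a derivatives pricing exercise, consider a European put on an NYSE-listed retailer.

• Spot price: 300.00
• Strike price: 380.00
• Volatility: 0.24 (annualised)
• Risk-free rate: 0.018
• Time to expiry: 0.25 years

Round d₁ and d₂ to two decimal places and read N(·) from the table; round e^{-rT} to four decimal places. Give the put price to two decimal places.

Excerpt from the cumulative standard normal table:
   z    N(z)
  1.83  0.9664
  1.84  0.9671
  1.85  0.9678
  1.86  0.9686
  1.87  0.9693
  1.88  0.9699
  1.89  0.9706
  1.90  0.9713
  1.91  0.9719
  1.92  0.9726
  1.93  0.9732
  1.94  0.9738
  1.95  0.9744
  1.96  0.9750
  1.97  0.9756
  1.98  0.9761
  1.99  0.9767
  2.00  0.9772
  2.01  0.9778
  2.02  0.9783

T = 0.25;  σ√T = 0.1200
ln(S/K) + (r + σ²/2)T = ln(300/380) + (0.018 + 0.24²/2)·0.25 = -0.2364 + 0.0117 = -0.2247
d₁ = -0.2247 / 0.1200 = -1.8724 ⇒ -1.87
d₂ = d₁ − σ√T = -1.8724 − 0.1200 = -1.9924 ⇒ -1.99
exp(−rT) = exp(−0.018·0.25) = 0.9955
P = 380·0.9955·N(1.99) − 300·N(1.87) = 380·0.9955·0.9767 − 300·0.9693 = 369.4758 − 290.7900 = 78.6858

78.69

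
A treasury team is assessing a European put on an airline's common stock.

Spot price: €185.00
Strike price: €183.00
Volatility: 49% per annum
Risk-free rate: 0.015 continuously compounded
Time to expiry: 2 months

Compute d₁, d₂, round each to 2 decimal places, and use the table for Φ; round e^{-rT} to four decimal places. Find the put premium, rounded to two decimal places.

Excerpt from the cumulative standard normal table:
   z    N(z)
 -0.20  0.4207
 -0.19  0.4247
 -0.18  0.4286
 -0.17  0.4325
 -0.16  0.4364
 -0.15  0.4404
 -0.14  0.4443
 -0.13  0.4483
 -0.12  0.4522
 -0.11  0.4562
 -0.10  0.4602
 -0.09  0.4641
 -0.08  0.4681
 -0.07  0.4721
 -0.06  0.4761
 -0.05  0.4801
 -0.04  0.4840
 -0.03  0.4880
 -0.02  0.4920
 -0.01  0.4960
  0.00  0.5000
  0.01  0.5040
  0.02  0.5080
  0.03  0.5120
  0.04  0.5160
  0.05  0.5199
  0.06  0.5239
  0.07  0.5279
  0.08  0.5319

€13.45

T = 0.1667;  σ√T = 0.2000
d₁ = [ln(185/183) + (0.015 + 0.49²/2)·0.1667] / 0.2000 = [0.0109 + 0.0225] / 0.2000 = 0.1669 → 0.17
d₂ = d₁ − σ√T = 0.1669 − 0.2000 = -0.0332 → -0.03
e^(−rT) = e^(−0.015·0.1667) = 0.9975
P = 183·0.9975·N(0.03) − 185·N(-0.17) = 183·0.9975·0.5120 − 185·0.4325 = 93.4618 − 80.0125 = 13.4493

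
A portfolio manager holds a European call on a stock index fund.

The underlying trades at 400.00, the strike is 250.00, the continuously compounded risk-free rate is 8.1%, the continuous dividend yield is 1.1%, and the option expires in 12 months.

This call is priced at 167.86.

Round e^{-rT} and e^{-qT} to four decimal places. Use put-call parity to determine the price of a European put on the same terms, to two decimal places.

e^(−qT) = e^(−0.011·1) = 0.9891;  e^(−rT) = e^(−0.081·1) = 0.9222
Put-call parity: C − P = S·e^(−qT) − K·e^(−rT) = 400·0.9891 − 250·0.9222 = 395.6400 − 230.5500 = 165.0900
P = C − (C − P) = 167.86 − (165.0900) = 2.7700

2.77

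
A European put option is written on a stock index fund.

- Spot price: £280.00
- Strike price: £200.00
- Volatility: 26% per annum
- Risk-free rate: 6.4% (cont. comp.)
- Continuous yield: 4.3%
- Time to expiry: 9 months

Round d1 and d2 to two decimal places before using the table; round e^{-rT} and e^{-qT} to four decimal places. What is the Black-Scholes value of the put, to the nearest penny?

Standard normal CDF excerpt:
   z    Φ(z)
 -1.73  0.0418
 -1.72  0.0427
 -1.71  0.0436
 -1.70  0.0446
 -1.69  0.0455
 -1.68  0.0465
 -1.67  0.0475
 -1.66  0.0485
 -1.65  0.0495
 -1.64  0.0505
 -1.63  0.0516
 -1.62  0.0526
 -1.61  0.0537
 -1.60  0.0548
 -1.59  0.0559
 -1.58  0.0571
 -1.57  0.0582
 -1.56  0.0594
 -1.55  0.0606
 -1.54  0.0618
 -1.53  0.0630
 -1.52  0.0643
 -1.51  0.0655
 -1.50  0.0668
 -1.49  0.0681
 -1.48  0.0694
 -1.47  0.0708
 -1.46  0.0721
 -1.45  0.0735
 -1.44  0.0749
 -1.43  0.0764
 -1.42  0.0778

£1.40

σ√T = 0.26·√0.75 = 0.2252
ln(S/K) + (r − q + σ²/2)T = ln(280/200) + (0.064 − 0.043 + 0.26²/2)·0.75 = 0.3365 + 0.0411 = 0.3776
d₁ = 0.3776 / 0.2252 = 1.6769 ⇒ 1.68
d₂ = d₁ − σ√T = 1.6769 − 0.2252 = 1.4517 ⇒ 1.45
e^(−qT) = e^(−0.043·0.75) = 0.9683;  e^(−rT) = e^(−0.064·0.75) = 0.9531
P = 200·0.9531·N(-1.45) − 280·0.9683·N(-1.68) = 200·0.9531·0.0735 − 280·0.9683·0.0465 = 14.0106 − 12.6073 = 1.4033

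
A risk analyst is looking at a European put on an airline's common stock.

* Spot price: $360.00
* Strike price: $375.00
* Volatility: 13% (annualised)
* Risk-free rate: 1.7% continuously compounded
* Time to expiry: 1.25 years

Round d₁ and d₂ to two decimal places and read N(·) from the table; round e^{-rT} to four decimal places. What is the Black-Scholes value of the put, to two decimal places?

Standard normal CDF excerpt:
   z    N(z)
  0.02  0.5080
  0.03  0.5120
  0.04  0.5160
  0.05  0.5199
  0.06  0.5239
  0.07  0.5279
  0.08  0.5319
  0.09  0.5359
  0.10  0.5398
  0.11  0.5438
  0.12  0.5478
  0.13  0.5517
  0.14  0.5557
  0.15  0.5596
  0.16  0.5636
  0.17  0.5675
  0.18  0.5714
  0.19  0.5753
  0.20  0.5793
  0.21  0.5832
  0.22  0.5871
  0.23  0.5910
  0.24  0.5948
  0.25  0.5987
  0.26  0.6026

$25.50

σ√T = 0.13 × 1.1180 = 0.1453
ln(S/K) + (r + σ²/2)T = ln(360/375) + (0.017 + 0.13²/2)·1.25 = -0.0408 + 0.0318 = -0.0090
d₁ = -0.0090 / 0.1453 = -0.0620 which rounds to -0.06
d₂ = d₁ − σ√T = -0.0620 − 0.1453 = -0.2073 which rounds to -0.21
exp(−rT) = exp(−0.017·1.25) = 0.9790
N(−d₂) = N(0.21) = 0.5832;  N(−d₁) = N(0.06) = 0.5239
P = 375·0.9790·0.5832 − 360·0.5239 = 214.1073 − 188.6040 = 25.5033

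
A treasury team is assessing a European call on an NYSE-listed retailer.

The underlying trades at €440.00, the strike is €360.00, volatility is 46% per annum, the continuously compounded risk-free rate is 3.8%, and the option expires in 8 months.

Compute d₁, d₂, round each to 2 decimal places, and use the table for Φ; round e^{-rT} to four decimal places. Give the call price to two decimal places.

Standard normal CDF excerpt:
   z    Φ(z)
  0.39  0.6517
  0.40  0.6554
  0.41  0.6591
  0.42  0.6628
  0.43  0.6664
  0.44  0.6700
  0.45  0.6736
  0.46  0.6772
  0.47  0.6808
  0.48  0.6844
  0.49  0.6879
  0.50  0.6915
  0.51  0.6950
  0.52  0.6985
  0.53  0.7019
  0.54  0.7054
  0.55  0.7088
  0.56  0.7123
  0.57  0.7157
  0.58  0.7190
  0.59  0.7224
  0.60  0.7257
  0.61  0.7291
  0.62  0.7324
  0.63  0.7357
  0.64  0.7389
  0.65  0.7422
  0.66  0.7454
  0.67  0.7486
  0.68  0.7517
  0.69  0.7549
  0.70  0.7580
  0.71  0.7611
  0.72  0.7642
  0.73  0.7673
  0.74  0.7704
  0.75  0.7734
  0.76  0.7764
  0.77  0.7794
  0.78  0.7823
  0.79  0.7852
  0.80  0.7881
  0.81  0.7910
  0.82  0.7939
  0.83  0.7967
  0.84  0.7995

σ√T = 0.46 × 0.8165 = 0.3756
ln(S/K) + (r + σ²/2)T = ln(440/360) + (0.038 + 0.46²/2)·0.6667 = 0.2007 + 0.0959 = 0.2965
d₁ = 0.2965 / 0.3756 = 0.7895 ⇒ 0.79
d₂ = d₁ − σ√T = 0.7895 − 0.3756 = 0.4139 ⇒ 0.41
e^(−rT) = e^(−0.038·0.6667) = 0.9750
N(d₁) = N(0.79) = 0.7852;  N(d₂) = N(0.41) = 0.6591
C = 440·0.7852 − 360·0.9750·0.6591 = 345.4880 − 231.3441 = 114.1439

€114.14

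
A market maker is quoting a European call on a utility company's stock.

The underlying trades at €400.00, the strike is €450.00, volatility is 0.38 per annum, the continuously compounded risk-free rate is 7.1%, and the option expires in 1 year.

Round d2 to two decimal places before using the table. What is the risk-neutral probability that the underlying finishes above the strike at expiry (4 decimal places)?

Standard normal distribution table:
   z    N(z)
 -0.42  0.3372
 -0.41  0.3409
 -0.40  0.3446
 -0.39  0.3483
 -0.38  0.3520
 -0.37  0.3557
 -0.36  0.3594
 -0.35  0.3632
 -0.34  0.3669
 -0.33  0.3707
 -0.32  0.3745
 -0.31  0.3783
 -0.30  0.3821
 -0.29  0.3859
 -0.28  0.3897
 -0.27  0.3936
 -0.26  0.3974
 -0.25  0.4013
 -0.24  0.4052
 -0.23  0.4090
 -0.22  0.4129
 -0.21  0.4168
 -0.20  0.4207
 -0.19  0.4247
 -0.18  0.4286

σ√T = 0.38·√1 = 0.3800
d₁ = [ln(400/450) + (0.071 + ½·0.38²)·1] / (σ√T) = (-0.1178 + 0.1432) / 0.3800 = 0.0669 which rounds to 0.07
d₂ = 0.0669 − 0.3800 = -0.3131 which rounds to -0.31
Risk-neutral Pr[S_T > K] = N(d₂) = N(-0.31) = 0.3783

0.3783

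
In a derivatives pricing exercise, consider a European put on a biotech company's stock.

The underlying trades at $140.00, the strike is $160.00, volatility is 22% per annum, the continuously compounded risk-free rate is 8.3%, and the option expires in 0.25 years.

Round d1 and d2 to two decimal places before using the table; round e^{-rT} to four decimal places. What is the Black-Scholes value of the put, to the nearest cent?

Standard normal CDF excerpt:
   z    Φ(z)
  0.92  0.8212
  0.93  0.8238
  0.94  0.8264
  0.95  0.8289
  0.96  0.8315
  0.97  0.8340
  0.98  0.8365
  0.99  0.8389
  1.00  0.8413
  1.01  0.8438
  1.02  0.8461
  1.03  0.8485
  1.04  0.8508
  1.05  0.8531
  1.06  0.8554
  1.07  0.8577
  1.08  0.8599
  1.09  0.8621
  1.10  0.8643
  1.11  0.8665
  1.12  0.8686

T = 0.25;  σ√T = 0.1100
d₁ = [ln(140/160) + (0.083 + 0.22²/2)·0.25] / 0.1100 = [-0.1335 + 0.0268] / 0.1100 = -0.9703 which rounds to -0.97
d₂ = d₁ − σ√T = -0.9703 − 0.1100 = -1.0803 which rounds to -1.08
e^(−rT) = e^(−0.083·0.25) = 0.9795
N(−d₂) = N(1.08) = 0.8599;  N(−d₁) = N(0.97) = 0.8340
P = 160·0.9795·0.8599 − 140·0.8340 = 134.7635 − 116.7600 = 18.0035

$18.00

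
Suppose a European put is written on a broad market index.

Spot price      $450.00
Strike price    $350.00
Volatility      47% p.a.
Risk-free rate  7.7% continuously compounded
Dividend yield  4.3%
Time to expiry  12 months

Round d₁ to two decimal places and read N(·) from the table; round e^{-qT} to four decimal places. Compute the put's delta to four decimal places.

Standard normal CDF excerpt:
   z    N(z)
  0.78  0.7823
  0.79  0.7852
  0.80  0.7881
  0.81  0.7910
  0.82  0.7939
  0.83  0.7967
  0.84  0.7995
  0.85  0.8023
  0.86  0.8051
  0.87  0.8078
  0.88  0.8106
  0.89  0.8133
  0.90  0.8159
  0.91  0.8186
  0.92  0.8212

-0.1921

σ√T = 0.47·√1 = 0.4700
d₁ = [ln(450/350) + (0.077 − 0.043 + 0.47²/2)·1] / 0.4700 = [0.2513 + 0.1444] / 0.4700 = 0.8421 which rounds to 0.84
N(d₁) = N(0.84) = 0.7995
Δ_put = exp(−qT)·(N(d₁) − 1) = 0.9579·(0.7995 − 1) = -0.1921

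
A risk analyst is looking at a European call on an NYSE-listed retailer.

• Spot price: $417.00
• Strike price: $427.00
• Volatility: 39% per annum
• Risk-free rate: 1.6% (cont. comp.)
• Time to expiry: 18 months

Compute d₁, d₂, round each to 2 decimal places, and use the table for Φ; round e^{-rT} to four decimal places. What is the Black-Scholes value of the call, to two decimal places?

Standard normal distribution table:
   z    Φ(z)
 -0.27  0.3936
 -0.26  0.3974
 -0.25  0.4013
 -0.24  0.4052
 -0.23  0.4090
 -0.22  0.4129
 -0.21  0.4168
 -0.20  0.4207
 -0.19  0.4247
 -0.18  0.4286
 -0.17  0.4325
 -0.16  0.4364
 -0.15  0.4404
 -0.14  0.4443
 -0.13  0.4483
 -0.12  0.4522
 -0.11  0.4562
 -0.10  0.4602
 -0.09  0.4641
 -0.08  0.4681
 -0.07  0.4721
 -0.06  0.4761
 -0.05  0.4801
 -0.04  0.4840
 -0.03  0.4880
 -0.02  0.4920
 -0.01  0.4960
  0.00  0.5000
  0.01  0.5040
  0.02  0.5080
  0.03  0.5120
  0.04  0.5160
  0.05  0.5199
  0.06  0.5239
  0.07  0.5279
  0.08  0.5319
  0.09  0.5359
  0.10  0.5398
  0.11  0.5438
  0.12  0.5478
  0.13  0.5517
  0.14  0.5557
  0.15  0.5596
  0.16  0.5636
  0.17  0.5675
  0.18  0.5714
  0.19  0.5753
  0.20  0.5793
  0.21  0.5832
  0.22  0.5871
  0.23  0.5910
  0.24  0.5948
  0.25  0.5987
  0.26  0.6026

$79.11

σ√T = 0.39 × 1.2247 = 0.4777
d₁ = [ln(417/427) + (0.016 + 0.39²/2)·1.5] / 0.4777 = [-0.0237 + 0.1381] / 0.4777 = 0.2395 ≈ 0.24
d₂ = d₁ − σ√T = 0.2395 − 0.4777 = -0.2382 ≈ -0.24
exp(−rT) = exp(−0.016·1.5) = 0.9763
N(d₁) = N(0.24) = 0.5948;  N(d₂) = N(-0.24) = 0.4052
C = 417·0.5948 − 427·0.9763·0.4052 = 248.0316 − 168.9198 = 79.1118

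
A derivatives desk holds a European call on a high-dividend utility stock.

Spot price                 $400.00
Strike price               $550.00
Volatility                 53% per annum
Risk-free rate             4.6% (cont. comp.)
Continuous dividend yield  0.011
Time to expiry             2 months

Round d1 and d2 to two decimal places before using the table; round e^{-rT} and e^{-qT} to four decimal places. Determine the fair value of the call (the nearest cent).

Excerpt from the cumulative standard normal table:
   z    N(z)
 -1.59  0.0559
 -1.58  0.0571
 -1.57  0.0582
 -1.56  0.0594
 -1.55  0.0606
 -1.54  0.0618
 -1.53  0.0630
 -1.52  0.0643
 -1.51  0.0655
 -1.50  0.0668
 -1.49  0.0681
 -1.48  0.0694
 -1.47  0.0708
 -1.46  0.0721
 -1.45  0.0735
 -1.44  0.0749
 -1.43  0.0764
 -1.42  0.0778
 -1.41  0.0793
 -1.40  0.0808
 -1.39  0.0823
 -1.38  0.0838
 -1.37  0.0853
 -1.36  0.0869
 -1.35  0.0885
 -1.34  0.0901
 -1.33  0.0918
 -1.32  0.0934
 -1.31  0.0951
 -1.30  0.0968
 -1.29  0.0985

$2.90

σ√T = 0.53·√0.1667 = 0.2164
d₁ = [ln(400/550) + (0.046 − 0.011 + ½·0.53²)·0.1667] / (σ√T) = (-0.3185 + 0.0292) / 0.2164 = -1.3366 → -1.34
d₂ = -1.3366 − 0.2164 = -1.5530 → -1.55
exp(−qT) = exp(−0.011·0.1667) = 0.9982;  exp(−rT) = exp(−0.046·0.1667) = 0.9924
C = 400·0.9982·N(-1.34) − 550·0.9924·N(-1.55) = 400·0.9982·0.0901 − 550·0.9924·0.0606 = 35.9751 − 33.0767 = 2.8984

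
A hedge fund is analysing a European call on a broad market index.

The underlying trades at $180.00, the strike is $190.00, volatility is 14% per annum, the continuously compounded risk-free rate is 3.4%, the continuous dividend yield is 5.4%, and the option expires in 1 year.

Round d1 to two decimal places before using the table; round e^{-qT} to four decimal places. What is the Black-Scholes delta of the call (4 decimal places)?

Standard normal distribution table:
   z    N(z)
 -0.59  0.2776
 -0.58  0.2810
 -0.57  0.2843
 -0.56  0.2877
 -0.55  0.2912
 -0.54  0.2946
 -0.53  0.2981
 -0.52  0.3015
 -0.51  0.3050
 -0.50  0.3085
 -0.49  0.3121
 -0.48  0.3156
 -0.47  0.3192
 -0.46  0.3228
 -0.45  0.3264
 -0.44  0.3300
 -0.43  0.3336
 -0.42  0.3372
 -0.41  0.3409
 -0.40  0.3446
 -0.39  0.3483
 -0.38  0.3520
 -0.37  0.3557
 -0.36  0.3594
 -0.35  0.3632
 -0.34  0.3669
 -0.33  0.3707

0.3058

σ√T = 0.14·√1 = 0.1400
d₁ = [ln(180/190) + (0.034 − 0.054 + 0.14²/2)·1] / 0.1400 = [-0.0541 − 0.0102] / 0.1400 = -0.4591 → -0.46
N(d₁) = N(-0.46) = 0.3228
Δ_call = e^(−qT)·N(d₁) = 0.9474·0.3228 = 0.3058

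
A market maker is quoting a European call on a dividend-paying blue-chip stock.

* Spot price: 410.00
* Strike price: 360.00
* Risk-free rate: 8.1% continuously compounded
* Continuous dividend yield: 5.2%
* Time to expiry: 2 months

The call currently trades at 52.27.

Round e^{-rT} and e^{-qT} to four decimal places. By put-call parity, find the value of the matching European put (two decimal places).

exp(−qT) = exp(−0.052·0.1667) = 0.9914;  exp(−rT) = exp(−0.081·0.1667) = 0.9866
Put-call parity: C − P = S·e^(−qT) − K·e^(−rT) = 410·0.9914 − 360·0.9866 = 406.4740 − 355.1760 = 51.2980
P = C − (C − P) = 52.27 − (51.2980) = 0.9720

0.97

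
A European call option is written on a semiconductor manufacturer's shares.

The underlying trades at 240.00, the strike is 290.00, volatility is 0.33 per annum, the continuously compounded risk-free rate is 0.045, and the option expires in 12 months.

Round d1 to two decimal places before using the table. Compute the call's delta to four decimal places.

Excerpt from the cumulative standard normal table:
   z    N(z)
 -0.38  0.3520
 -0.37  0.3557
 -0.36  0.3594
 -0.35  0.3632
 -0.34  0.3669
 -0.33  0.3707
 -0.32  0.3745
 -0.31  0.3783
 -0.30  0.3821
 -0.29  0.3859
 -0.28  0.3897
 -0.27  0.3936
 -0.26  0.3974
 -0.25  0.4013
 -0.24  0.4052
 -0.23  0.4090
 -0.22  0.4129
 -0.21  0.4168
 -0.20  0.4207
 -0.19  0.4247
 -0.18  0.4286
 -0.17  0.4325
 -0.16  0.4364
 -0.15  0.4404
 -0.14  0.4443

T = 1;  σ√T = 0.3300
d₁ = [ln(240/290) + (0.045 + 0.33²/2)·1] / 0.3300 = [-0.1892 + 0.0995] / 0.3300 = -0.2721 → -0.27
N(d₁) = N(-0.27) = 0.3936
Δ_call = N(d₁) = 0.3936

0.3936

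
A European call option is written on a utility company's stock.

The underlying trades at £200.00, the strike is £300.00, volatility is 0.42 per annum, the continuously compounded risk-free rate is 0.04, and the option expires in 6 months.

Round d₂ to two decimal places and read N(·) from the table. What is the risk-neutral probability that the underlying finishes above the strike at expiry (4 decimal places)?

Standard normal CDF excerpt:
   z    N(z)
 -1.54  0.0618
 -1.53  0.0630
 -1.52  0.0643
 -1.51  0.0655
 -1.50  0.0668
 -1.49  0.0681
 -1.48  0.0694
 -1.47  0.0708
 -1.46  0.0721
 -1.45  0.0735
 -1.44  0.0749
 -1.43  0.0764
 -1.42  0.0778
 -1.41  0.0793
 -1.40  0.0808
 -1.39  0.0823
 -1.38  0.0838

σ√T = 0.42 × 0.7071 = 0.2970
ln(S/K) + (r + σ²/2)T = ln(200/300) + (0.04 + 0.42²/2)·0.5 = -0.4055 + 0.0641 = -0.3414
d₁ = -0.3414 / 0.2970 = -1.1494 → -1.15
d₂ = d₁ − σ√T = -1.1494 − 0.2970 = -1.4464 → -1.45
Risk-neutral Pr[S_T > K] = N(d₂) = N(-1.45) = 0.0735

0.0735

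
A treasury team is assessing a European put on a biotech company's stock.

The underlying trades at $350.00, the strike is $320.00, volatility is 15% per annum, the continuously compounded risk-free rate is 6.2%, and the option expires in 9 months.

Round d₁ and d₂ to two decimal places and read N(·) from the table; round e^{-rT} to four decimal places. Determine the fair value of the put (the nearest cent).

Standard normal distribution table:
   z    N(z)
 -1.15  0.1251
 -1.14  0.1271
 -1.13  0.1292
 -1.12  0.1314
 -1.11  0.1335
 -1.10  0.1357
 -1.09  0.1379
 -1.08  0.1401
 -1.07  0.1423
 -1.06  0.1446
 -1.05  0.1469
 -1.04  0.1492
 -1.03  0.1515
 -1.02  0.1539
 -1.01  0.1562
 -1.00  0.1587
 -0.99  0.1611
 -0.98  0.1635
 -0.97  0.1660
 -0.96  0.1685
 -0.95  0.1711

$3.22

σ√T = 0.15·√0.75 = 0.1299
d₁ = [ln(350/320) + (0.062 + 0.15²/2)·0.75] / 0.1299 = [0.0896 + 0.0549] / 0.1299 = 1.1127 → 1.11
d₂ = d₁ − σ√T = 1.1127 − 0.1299 = 0.9828 → 0.98
e^(−rT) = e^(−0.062·0.75) = 0.9546
N(−d₂) = N(-0.98) = 0.1635;  N(−d₁) = N(-1.11) = 0.1335
P = 320·0.9546·0.1635 − 350·0.1335 = 49.9447 − 46.7250 = 3.2197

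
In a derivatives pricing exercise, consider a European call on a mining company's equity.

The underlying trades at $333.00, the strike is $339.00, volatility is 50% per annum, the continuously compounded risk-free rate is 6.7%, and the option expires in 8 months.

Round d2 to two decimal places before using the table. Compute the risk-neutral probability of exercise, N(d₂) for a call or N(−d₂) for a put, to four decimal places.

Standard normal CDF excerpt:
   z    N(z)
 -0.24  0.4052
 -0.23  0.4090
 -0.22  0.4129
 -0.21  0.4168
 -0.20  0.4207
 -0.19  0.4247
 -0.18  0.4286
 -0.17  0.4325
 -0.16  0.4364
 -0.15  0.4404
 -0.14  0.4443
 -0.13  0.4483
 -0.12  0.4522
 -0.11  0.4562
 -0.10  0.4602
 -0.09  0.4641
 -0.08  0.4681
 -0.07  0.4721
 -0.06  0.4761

0.4443

σ√T = 0.5·√0.6667 = 0.4082
d₁ = [ln(333/339) + (0.067 + 0.5²/2)·0.6667] / 0.4082 = [-0.0179 + 0.1280] / 0.4082 = 0.2698 ⇒ 0.27
d₂ = d₁ − σ√T = 0.2698 − 0.4082 = -0.1385 ⇒ -0.14
Pr(exercise) under Q = N(d₂) = 0.4443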